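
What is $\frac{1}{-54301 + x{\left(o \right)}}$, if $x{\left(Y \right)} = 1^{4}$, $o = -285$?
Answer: $- \frac{1}{54300} \approx -1.8416 \cdot 10^{-5}$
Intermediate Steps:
$x{\left(Y \right)} = 1$
$\frac{1}{-54301 + x{\left(o \right)}} = \frac{1}{-54301 + 1} = \frac{1}{-54300} = - \frac{1}{54300}$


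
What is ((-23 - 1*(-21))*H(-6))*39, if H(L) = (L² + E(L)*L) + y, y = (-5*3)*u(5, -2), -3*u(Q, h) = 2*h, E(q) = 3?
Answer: 156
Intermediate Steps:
u(Q, h) = -2*h/3
y = -20 (y = (-5*3)*(-⅔*(-2)) = -15*4/3 = -20)
H(L) = -20 + L² + 3*L (H(L) = (L² + 3*L) - 20 = -20 + L² + 3*L)
((-23 - 1*(-21))*H(-6))*39 = ((-23 - 1*(-21))*(-20 + (-6)² + 3*(-6)))*39 = ((-23 + 21)*(-20 + 36 - 18))*39 = -2*(-2)*39 = 4*39 = 156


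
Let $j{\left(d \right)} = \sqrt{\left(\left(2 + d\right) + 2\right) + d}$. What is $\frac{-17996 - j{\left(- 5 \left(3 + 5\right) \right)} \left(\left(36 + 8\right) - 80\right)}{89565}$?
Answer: $- \frac{17996}{89565} + \frac{24 i \sqrt{19}}{29855} \approx -0.20093 + 0.0035041 i$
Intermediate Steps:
$j{\left(d \right)} = \sqrt{4 + 2 d}$ ($j{\left(d \right)} = \sqrt{\left(4 + d\right) + d} = \sqrt{4 + 2 d}$)
$\frac{-17996 - j{\left(- 5 \left(3 + 5\right) \right)} \left(\left(36 + 8\right) - 80\right)}{89565} = \frac{-17996 - \sqrt{4 + 2 \left(- 5 \left(3 + 5\right)\right)} \left(\left(36 + 8\right) - 80\right)}{89565} = \left(-17996 - \sqrt{4 + 2 \left(\left(-5\right) 8\right)} \left(44 - 80\right)\right) \frac{1}{89565} = \left(-17996 - \sqrt{4 + 2 \left(-40\right)} \left(-36\right)\right) \frac{1}{89565} = \left(-17996 - \sqrt{4 - 80} \left(-36\right)\right) \frac{1}{89565} = \left(-17996 - \sqrt{-76} \left(-36\right)\right) \frac{1}{89565} = \left(-17996 - 2 i \sqrt{19} \left(-36\right)\right) \frac{1}{89565} = \left(-17996 - - 72 i \sqrt{19}\right) \frac{1}{89565} = \left(-17996 + 72 i \sqrt{19}\right) \frac{1}{89565} = - \frac{17996}{89565} + \frac{24 i \sqrt{19}}{29855}$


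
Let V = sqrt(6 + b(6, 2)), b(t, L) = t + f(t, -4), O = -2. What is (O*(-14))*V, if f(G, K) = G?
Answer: 84*sqrt(2) ≈ 118.79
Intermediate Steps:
b(t, L) = 2*t (b(t, L) = t + t = 2*t)
V = 3*sqrt(2) (V = sqrt(6 + 2*6) = sqrt(6 + 12) = sqrt(18) = 3*sqrt(2) ≈ 4.2426)
(O*(-14))*V = (-2*(-14))*(3*sqrt(2)) = 28*(3*sqrt(2)) = 84*sqrt(2)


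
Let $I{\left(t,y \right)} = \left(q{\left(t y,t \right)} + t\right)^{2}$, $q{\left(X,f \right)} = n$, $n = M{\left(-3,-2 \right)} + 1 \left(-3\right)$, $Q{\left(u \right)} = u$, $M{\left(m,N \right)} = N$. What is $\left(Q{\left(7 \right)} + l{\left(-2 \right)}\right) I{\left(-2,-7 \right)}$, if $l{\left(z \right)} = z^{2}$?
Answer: $539$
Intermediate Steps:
$n = -5$ ($n = -2 + 1 \left(-3\right) = -2 - 3 = -5$)
$q{\left(X,f \right)} = -5$
$I{\left(t,y \right)} = \left(-5 + t\right)^{2}$
$\left(Q{\left(7 \right)} + l{\left(-2 \right)}\right) I{\left(-2,-7 \right)} = \left(7 + \left(-2\right)^{2}\right) \left(-5 - 2\right)^{2} = \left(7 + 4\right) \left(-7\right)^{2} = 11 \cdot 49 = 539$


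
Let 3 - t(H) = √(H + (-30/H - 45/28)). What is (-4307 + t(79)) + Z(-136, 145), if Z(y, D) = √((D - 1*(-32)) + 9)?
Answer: -4304 + √186 - √94205209/1106 ≈ -4299.1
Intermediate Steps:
Z(y, D) = √(41 + D) (Z(y, D) = √((D + 32) + 9) = √((32 + D) + 9) = √(41 + D))
t(H) = 3 - √(-45/28 + H - 30/H) (t(H) = 3 - √(H + (-30/H - 45/28)) = 3 - √(H + (-45/28 - 30/H)) = 3 - √(-45/28 + H - 30/H))
(-4307 + t(79)) + Z(-136, 145) = (-4307 + (3 - √(-315 - 5880/79 + 196*79)/14)) + √(41 + 145) = (-4307 + (3 - √(-315 - 5880*1/79 + 15484)/14)) + √186 = (-4307 + (3 - √(-315 - 5880/79 + 15484)/14)) + √186 = (-4307 + (3 - √94205209/1106)) + √186 = (-4304 - √94205209/1106) + √186 = -4304 + √186 - √94205209/1106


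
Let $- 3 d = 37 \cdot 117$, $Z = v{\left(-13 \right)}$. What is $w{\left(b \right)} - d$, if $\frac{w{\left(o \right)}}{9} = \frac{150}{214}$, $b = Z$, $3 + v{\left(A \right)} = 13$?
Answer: $\frac{155076}{107} \approx 1449.3$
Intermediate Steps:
$v{\left(A \right)} = 10$ ($v{\left(A \right)} = -3 + 13 = 10$)
$Z = 10$
$b = 10$
$w{\left(o \right)} = \frac{675}{107}$ ($w{\left(o \right)} = 9 \cdot \frac{150}{214} = 9 \cdot 150 \cdot \frac{1}{214} = 9 \cdot \frac{75}{107} = \frac{675}{107}$)
$d = -1443$ ($d = - \frac{37 \cdot 117}{3} = \left(- \frac{1}{3}\right) 4329 = -1443$)
$w{\left(b \right)} - d = \frac{675}{107} - -1443 = \frac{675}{107} + 1443 = \frac{155076}{107}$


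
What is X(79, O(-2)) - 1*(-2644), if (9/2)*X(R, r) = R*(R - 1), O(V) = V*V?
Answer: 12040/3 ≈ 4013.3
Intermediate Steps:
O(V) = V²
X(R, r) = 2*R*(-1 + R)/9 (X(R, r) = 2*(R*(R - 1))/9 = 2*(R*(-1 + R))/9 = 2*R*(-1 + R)/9)
X(79, O(-2)) - 1*(-2644) = (2/9)*79*(-1 + 79) - 1*(-2644) = (2/9)*79*78 + 2644 = 4108/3 + 2644 = 12040/3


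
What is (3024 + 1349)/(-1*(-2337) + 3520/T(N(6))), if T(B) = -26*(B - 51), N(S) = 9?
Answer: 1193829/638881 ≈ 1.8686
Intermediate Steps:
T(B) = 1326 - 26*B (T(B) = -26*(-51 + B) = 1326 - 26*B)
(3024 + 1349)/(-1*(-2337) + 3520/T(N(6))) = (3024 + 1349)/(-1*(-2337) + 3520/(1326 - 26*9)) = 4373/(2337 + 3520/(1326 - 234)) = 4373/(2337 + 3520/1092) = 4373/(2337 + 3520*(1/1092)) = 4373/(2337 + 880/273) = 4373/(638881/273) = 4373*(273/638881) = 1193829/638881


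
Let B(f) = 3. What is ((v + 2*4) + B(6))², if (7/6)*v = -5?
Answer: 2209/49 ≈ 45.082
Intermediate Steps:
v = -30/7 (v = (6/7)*(-5) = -30/7 ≈ -4.2857)
((v + 2*4) + B(6))² = ((-30/7 + 2*4) + 3)² = ((-30/7 + 8) + 3)² = (26/7 + 3)² = (47/7)² = 2209/49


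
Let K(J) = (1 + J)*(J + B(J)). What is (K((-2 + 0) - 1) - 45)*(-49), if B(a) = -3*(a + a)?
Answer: 3675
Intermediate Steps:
B(a) = -6*a
K(J) = -5*J*(1 + J) (K(J) = (1 + J)*(J - 6*J) = (1 + J)*(-5*J) = -5*J*(1 + J))
(K((-2 + 0) - 1) - 45)*(-49) = (5*((-2 + 0) - 1)*(-1 - ((-2 + 0) - 1)) - 45)*(-49) = (5*(-2 - 1)*(-1 - (-2 - 1)) - 45)*(-49) = (5*(-3)*(-1 - 1*(-3)) - 45)*(-49) = (5*(-3)*(-1 + 3) - 45)*(-49) = (5*(-3)*2 - 45)*(-49) = (-30 - 45)*(-49) = -75*(-49) = 3675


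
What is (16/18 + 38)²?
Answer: 122500/81 ≈ 1512.3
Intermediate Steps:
(16/18 + 38)² = (16*(1/18) + 38)² = (8/9 + 38)² = (350/9)² = 122500/81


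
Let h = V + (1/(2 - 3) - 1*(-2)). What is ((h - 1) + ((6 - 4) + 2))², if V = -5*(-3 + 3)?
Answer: 16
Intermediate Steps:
V = 0 (V = -5*0 = 0)
h = 1 (h = 0 + (1/(2 - 3) - 1*(-2)) = 0 + (1/(-1) + 2) = 0 + (-1 + 2) = 0 + 1 = 1)
((h - 1) + ((6 - 4) + 2))² = ((1 - 1) + ((6 - 4) + 2))² = (0 + (2 + 2))² = (0 + 4)² = 4² = 16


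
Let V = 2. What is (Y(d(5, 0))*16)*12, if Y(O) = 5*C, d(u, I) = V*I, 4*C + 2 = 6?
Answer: 960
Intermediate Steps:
C = 1 (C = -1/2 + (1/4)*6 = -1/2 + 3/2 = 1)
d(u, I) = 2*I
Y(O) = 5 (Y(O) = 5*1 = 5)
(Y(d(5, 0))*16)*12 = (5*16)*12 = 80*12 = 960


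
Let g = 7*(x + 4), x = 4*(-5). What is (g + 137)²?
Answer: 625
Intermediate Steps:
x = -20
g = -112 (g = 7*(-20 + 4) = 7*(-16) = -112)
(g + 137)² = (-112 + 137)² = 25² = 625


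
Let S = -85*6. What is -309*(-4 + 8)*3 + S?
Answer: -4218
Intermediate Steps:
S = -510
-309*(-4 + 8)*3 + S = -309*(-4 + 8)*3 - 510 = -1236*3 - 510 = -309*12 - 510 = -3708 - 510 = -4218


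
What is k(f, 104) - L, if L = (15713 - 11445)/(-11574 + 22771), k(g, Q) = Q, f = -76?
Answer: 1160220/11197 ≈ 103.62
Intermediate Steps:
L = 4268/11197 ≈ 0.38117
k(f, 104) - L = 104 - 1*4268/11197 = 104 - 4268/11197 = 1160220/11197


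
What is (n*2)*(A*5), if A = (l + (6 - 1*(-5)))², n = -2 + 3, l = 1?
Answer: 1440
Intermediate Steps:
n = 1
A = 144 (A = (1 + (6 - 1*(-5)))² = (1 + (6 + 5))² = (1 + 11)² = 12² = 144)
(n*2)*(A*5) = (1*2)*(144*5) = 2*720 = 1440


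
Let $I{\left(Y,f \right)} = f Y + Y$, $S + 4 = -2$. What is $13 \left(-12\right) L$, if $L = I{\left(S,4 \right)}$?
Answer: $4680$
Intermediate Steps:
$S = -6$ ($S = -4 - 2 = -6$)
$I{\left(Y,f \right)} = Y + Y f$ ($I{\left(Y,f \right)} = Y f + Y = Y + Y f$)
$L = -30$ ($L = - 6 \left(1 + 4\right) = \left(-6\right) 5 = -30$)
$13 \left(-12\right) L = 13 \left(-12\right) \left(-30\right) = \left(-156\right) \left(-30\right) = 4680$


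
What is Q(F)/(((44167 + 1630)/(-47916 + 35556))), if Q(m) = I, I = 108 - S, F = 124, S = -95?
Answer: -2509080/45797 ≈ -54.787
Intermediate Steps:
I = 203 (I = 108 - 1*(-95) = 108 + 95 = 203)
Q(m) = 203
Q(F)/(((44167 + 1630)/(-47916 + 35556))) = 203/(((44167 + 1630)/(-47916 + 35556))) = 203/((45797/(-12360))) = 203/((45797*(-1/12360))) = 203/(-45797/12360) = 203*(-12360/45797) = -2509080/45797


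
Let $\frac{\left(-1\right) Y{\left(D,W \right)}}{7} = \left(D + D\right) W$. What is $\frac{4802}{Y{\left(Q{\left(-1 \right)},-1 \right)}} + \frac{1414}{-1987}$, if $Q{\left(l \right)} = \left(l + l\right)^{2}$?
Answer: $\frac{675885}{7948} \approx 85.038$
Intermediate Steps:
$Q{\left(l \right)} = 4 l^{2}$ ($Q{\left(l \right)} = \left(2 l\right)^{2} = 4 l^{2}$)
$Y{\left(D,W \right)} = - 14 D W$ ($Y{\left(D,W \right)} = - 7 \left(D + D\right) W = - 7 \cdot 2 D W = - 14 D W$)
$\frac{4802}{Y{\left(Q{\left(-1 \right)},-1 \right)}} + \frac{1414}{-1987} = \frac{4802}{\left(-14\right) 4 \left(-1\right)^{2} \left(-1\right)} + \frac{1414}{-1987} = \frac{4802}{\left(-14\right) 4 \cdot 1 \left(-1\right)} + 1414 \left(- \frac{1}{1987}\right) = \frac{4802}{\left(-14\right) 4 \left(-1\right)} - \frac{1414}{1987} = \frac{4802}{56} - \frac{1414}{1987} = 4802 \cdot \frac{1}{56} - \frac{1414}{1987} = \frac{343}{4} - \frac{1414}{1987} = \frac{675885}{7948}$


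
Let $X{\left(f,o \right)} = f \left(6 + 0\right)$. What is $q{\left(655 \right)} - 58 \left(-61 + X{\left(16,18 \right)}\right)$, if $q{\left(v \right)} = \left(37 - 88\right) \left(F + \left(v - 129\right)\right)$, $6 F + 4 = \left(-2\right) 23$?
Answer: $-28431$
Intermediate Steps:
$X{\left(f,o \right)} = 6 f$ ($X{\left(f,o \right)} = f 6 = 6 f$)
$F = - \frac{25}{3}$ ($F = - \frac{2}{3} + \frac{\left(-2\right) 23}{6} = - \frac{2}{3} + \frac{1}{6} \left(-46\right) = - \frac{2}{3} - \frac{23}{3} = - \frac{25}{3} \approx -8.3333$)
$q{\left(v \right)} = 7004 - 51 v$ ($q{\left(v \right)} = \left(37 - 88\right) \left(- \frac{25}{3} + \left(v - 129\right)\right) = - 51 \left(- \frac{25}{3} + \left(-129 + v\right)\right) = - 51 \left(- \frac{412}{3} + v\right) = 7004 - 51 v$)
$q{\left(655 \right)} - 58 \left(-61 + X{\left(16,18 \right)}\right) = \left(7004 - 33405\right) - 58 \left(-61 + 6 \cdot 16\right) = \left(7004 - 33405\right) - 58 \left(-61 + 96\right) = -26401 - 58 \cdot 35 = -26401 - 2030 = -28431$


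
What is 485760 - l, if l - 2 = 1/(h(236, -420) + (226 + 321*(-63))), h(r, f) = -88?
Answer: 9756449431/20085 ≈ 4.8576e+5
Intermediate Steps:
l = 40169/20085 (l = 2 + 1/(-88 + (226 + 321*(-63))) = 2 + 1/(-88 + (226 - 20223)) = 2 + 1/(-88 - 19997) = 2 + 1/(-20085) = 2 - 1/20085 = 40169/20085 ≈ 2.0000)
485760 - l = 485760 - 1*40169/20085 = 485760 - 40169/20085 = 9756449431/20085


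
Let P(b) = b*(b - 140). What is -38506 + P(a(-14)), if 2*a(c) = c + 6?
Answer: -37930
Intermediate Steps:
a(c) = 3 + c/2 (a(c) = (c + 6)/2 = (6 + c)/2 = 3 + c/2)
P(b) = b*(-140 + b)
-38506 + P(a(-14)) = -38506 + (3 + (1/2)*(-14))*(-140 + (3 + (1/2)*(-14))) = -38506 + (3 - 7)*(-140 + (3 - 7)) = -38506 - 4*(-140 - 4) = -38506 - 4*(-144) = -38506 + 576 = -37930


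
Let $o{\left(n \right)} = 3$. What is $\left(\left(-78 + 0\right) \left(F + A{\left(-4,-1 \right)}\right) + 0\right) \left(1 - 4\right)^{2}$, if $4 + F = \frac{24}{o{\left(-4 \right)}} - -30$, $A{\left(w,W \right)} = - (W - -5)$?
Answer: $-21060$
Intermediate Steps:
$A{\left(w,W \right)} = -5 - W$ ($A{\left(w,W \right)} = - (W + 5) = - (5 + W) = -5 - W$)
$F = 34$ ($F = -4 + \left(\frac{24}{3} - -30\right) = -4 + \left(24 \cdot \frac{1}{3} + 30\right) = -4 + \left(8 + 30\right) = -4 + 38 = 34$)
$\left(\left(-78 + 0\right) \left(F + A{\left(-4,-1 \right)}\right) + 0\right) \left(1 - 4\right)^{2} = \left(\left(-78 + 0\right) \left(34 - 4\right) + 0\right) \left(1 - 4\right)^{2} = \left(- 78 \left(34 + \left(-5 + 1\right)\right) + 0\right) \left(-3\right)^{2} = \left(- 78 \left(34 - 4\right) + 0\right) 9 = \left(\left(-78\right) 30 + 0\right) 9 = \left(-2340 + 0\right) 9 = \left(-2340\right) 9 = -21060$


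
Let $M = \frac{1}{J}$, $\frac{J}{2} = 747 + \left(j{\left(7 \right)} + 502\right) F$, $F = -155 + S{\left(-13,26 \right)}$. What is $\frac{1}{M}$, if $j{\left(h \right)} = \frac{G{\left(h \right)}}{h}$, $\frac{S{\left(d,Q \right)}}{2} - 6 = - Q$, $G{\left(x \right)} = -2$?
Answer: $- \frac{1359222}{7} \approx -1.9417 \cdot 10^{5}$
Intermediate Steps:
$S{\left(d,Q \right)} = 12 - 2 Q$ ($S{\left(d,Q \right)} = 12 + 2 \left(- Q\right) = 12 - 2 Q$)
$j{\left(h \right)} = - \frac{2}{h}$
$F = -195$ ($F = -155 + \left(12 - 52\right) = -155 - 40 = -195$)
$J = - \frac{1359222}{7}$ ($J = 2 \left(747 + \left(- \frac{2}{7} + 502\right) \left(-195\right)\right) = 2 \left(747 + \frac{3512}{7} \left(-195\right)\right) = 2 \left(747 - \frac{684840}{7}\right) = 2 \left(- \frac{679611}{7}\right) = - \frac{1359222}{7} \approx -1.9417 \cdot 10^{5}$)
$M = - \frac{7}{1359222}$ ($M = \frac{1}{- \frac{1359222}{7}} = - \frac{7}{1359222} \approx -5.15 \cdot 10^{-6}$)
$\frac{1}{M} = \frac{1}{- \frac{7}{1359222}} = - \frac{1359222}{7}$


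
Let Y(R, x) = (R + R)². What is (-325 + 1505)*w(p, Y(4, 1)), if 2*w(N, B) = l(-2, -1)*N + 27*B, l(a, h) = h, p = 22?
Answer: 1006540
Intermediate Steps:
Y(R, x) = 4*R² (Y(R, x) = (2*R)² = 4*R²)
w(N, B) = -N/2 + 27*B/2 (w(N, B) = (-N + 27*B)/2 = -N/2 + 27*B/2)
(-325 + 1505)*w(p, Y(4, 1)) = (-325 + 1505)*(-½*22 + 27*(4*4²)/2) = 1180*(-11 + 27*(4*16)/2) = 1180*(-11 + (27/2)*64) = 1180*(-11 + 864) = 1180*853 = 1006540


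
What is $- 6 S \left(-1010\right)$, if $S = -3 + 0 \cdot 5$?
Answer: $-18180$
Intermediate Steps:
$S = -3$ ($S = -3 + 0 = -3$)
$- 6 S \left(-1010\right) = \left(-6\right) \left(-3\right) \left(-1010\right) = 18 \left(-1010\right) = -18180$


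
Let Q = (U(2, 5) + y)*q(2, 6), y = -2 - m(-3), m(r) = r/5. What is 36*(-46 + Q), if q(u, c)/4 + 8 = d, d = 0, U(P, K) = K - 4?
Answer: -5976/5 ≈ -1195.2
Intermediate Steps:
m(r) = r/5 (m(r) = r*(⅕) = r/5)
U(P, K) = -4 + K
q(u, c) = -32 (q(u, c) = -32 + 4*0 = -32 + 0 = -32)
y = -7/5 (y = -2 - (-3)/5 = -2 - 1*(-⅗) = -2 + ⅗ = -7/5 ≈ -1.4000)
Q = 64/5 (Q = ((-4 + 5) - 7/5)*(-32) = (1 - 7/5)*(-32) = -⅖*(-32) = 64/5 ≈ 12.800)
36*(-46 + Q) = 36*(-46 + 64/5) = 36*(-166/5) = -5976/5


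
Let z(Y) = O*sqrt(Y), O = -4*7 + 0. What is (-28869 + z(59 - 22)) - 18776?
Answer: -47645 - 28*sqrt(37) ≈ -47815.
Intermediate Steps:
O = -28 (O = -28 + 0 = -28)
z(Y) = -28*sqrt(Y)
(-28869 + z(59 - 22)) - 18776 = (-28869 - 28*sqrt(59 - 22)) - 18776 = (-28869 - 28*sqrt(37)) - 18776 = -47645 - 28*sqrt(37)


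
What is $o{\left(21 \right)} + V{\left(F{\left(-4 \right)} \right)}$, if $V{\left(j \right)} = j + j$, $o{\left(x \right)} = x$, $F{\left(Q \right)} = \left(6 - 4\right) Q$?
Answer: $5$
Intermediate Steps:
$F{\left(Q \right)} = 2 Q$
$V{\left(j \right)} = 2 j$
$o{\left(21 \right)} + V{\left(F{\left(-4 \right)} \right)} = 21 + 2 \cdot 2 \left(-4\right) = 21 + 2 \left(-8\right) = 21 - 16 = 5$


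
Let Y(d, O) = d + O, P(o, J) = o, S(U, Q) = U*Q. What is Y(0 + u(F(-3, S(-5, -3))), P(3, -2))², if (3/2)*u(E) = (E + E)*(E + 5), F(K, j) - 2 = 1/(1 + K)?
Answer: 256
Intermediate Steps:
S(U, Q) = Q*U
F(K, j) = 2 + 1/(1 + K)
u(E) = 4*E*(5 + E)/3 (u(E) = 2*((E + E)*(E + 5))/3 = 2*((2*E)*(5 + E))/3 = 2*(2*E*(5 + E))/3 = 4*E*(5 + E)/3)
Y(d, O) = O + d
Y(0 + u(F(-3, S(-5, -3))), P(3, -2))² = (3 + (0 + 4*((3 + 2*(-3))/(1 - 3))*(5 + (3 + 2*(-3))/(1 - 3))/3))² = (3 + (0 + 4*((3 - 6)/(-2))*(5 + (3 - 6)/(-2))/3))² = (3 + (0 + 4*(-½*(-3))*(5 - ½*(-3))/3))² = (3 + (0 + (4/3)*(3/2)*(5 + 3/2)))² = (3 + (0 + (4/3)*(3/2)*(13/2)))² = (3 + (0 + 13))² = (3 + 13)² = 16² = 256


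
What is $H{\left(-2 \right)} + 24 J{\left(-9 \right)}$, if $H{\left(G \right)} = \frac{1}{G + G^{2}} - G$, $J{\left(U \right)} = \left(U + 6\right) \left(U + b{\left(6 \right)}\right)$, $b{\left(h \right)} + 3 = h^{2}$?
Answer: $- \frac{3451}{2} \approx -1725.5$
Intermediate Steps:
$b{\left(h \right)} = -3 + h^{2}$
$J{\left(U \right)} = \left(6 + U\right) \left(33 + U\right)$ ($J{\left(U \right)} = \left(U + 6\right) \left(U - \left(3 - 6^{2}\right)\right) = \left(6 + U\right) \left(U + \left(-3 + 36\right)\right) = \left(6 + U\right) \left(U + 33\right) = \left(6 + U\right) \left(33 + U\right)$)
$H{\left(-2 \right)} + 24 J{\left(-9 \right)} = \frac{1 - \left(-2\right)^{2} - \left(-2\right)^{3}}{\left(-2\right) \left(1 - 2\right)} + 24 \left(198 + \left(-9\right)^{2} + 39 \left(-9\right)\right) = - \frac{1 - 4 - -8}{2 \left(-1\right)} + 24 \left(198 + 81 - 351\right) = \left(- \frac{1}{2}\right) \left(-1\right) \left(1 - 4 + 8\right) + 24 \left(-72\right) = \left(- \frac{1}{2}\right) \left(-1\right) 5 - 1728 = \frac{5}{2} - 1728 = - \frac{3451}{2}$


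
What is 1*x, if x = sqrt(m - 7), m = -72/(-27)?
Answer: I*sqrt(39)/3 ≈ 2.0817*I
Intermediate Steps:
m = 8/3 (m = -72*(-1/27) = 8/3 ≈ 2.6667)
x = I*sqrt(39)/3 (x = sqrt(8/3 - 7) = sqrt(-13/3) = I*sqrt(39)/3 ≈ 2.0817*I)
1*x = 1*(I*sqrt(39)/3) = I*sqrt(39)/3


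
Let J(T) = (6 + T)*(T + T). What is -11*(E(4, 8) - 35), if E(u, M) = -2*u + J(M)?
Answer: -1991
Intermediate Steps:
J(T) = 2*T*(6 + T) (J(T) = (6 + T)*(2*T) = 2*T*(6 + T))
E(u, M) = -2*u + 2*M*(6 + M)
-11*(E(4, 8) - 35) = -11*((-2*4 + 2*8*(6 + 8)) - 35) = -11*((-8 + 2*8*14) - 35) = -11*((-8 + 224) - 35) = -11*(216 - 35) = -11*181 = -1991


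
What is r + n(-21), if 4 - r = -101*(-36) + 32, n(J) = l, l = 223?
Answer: -3441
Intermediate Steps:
n(J) = 223
r = -3664 (r = 4 - (-101*(-36) + 32) = 4 - (3636 + 32) = 4 - 1*3668 = 4 - 3668 = -3664)
r + n(-21) = -3664 + 223 = -3441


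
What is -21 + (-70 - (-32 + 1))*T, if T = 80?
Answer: -3141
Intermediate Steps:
-21 + (-70 - (-32 + 1))*T = -21 + (-70 - (-32 + 1))*80 = -21 + (-70 - 1*(-31))*80 = -21 + (-70 + 31)*80 = -21 - 39*80 = -21 - 3120 = -3141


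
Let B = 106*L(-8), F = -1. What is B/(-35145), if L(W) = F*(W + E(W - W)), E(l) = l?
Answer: -848/35145 ≈ -0.024129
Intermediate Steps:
L(W) = -W (L(W) = -(W + (W - W)) = -(W + 0) = -W)
B = 848 (B = 106*(-1*(-8)) = 106*8 = 848)
B/(-35145) = 848/(-35145) = 848*(-1/35145) = -848/35145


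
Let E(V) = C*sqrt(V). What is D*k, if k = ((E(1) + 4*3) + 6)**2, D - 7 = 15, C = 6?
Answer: 12672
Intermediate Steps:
E(V) = 6*sqrt(V)
D = 22 (D = 7 + 15 = 22)
k = 576 (k = ((6*sqrt(1) + 4*3) + 6)**2 = ((6*1 + 12) + 6)**2 = ((6 + 12) + 6)**2 = (18 + 6)**2 = 24**2 = 576)
D*k = 22*576 = 12672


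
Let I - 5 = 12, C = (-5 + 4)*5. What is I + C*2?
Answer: 7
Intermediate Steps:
C = -5 (C = -1*5 = -5)
I = 17 (I = 5 + 12 = 17)
I + C*2 = 17 - 5*2 = 17 - 10 = 7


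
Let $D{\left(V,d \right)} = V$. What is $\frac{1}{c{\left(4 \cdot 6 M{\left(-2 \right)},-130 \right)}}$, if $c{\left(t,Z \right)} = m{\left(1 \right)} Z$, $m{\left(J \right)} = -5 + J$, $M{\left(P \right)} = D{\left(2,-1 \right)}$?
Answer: $\frac{1}{520} \approx 0.0019231$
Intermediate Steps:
$M{\left(P \right)} = 2$
$c{\left(t,Z \right)} = - 4 Z$ ($c{\left(t,Z \right)} = \left(-5 + 1\right) Z = - 4 Z$)
$\frac{1}{c{\left(4 \cdot 6 M{\left(-2 \right)},-130 \right)}} = \frac{1}{\left(-4\right) \left(-130\right)} = \frac{1}{520}$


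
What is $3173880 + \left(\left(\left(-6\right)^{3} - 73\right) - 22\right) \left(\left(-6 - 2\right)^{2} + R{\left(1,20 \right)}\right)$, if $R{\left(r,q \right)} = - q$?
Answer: $3160196$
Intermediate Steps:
$3173880 + \left(\left(\left(-6\right)^{3} - 73\right) - 22\right) \left(\left(-6 - 2\right)^{2} + R{\left(1,20 \right)}\right) = 3173880 + \left(\left(\left(-6\right)^{3} - 73\right) - 22\right) \left(\left(-6 - 2\right)^{2} - 20\right) = 3173880 + \left(\left(-216 - 73\right) - 22\right) \left(\left(-8\right)^{2} - 20\right) = 3173880 + \left(-289 - 22\right) \left(64 - 20\right) = 3173880 - 13684 = 3160196$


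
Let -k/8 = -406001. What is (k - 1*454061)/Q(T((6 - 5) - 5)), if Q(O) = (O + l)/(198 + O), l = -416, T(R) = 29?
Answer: -634225969/387 ≈ -1.6388e+6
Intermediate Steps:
k = 3248008 (k = -8*(-406001) = 3248008)
Q(O) = (-416 + O)/(198 + O) (Q(O) = (O - 416)/(198 + O) = (-416 + O)/(198 + O))
(k - 1*454061)/Q(T((6 - 5) - 5)) = (3248008 - 1*454061)/(((-416 + 29)/(198 + 29))) = (3248008 - 454061)/((-387/227)) = 2793947/(((1/227)*(-387))) = 2793947/(-387/227) = 2793947*(-227/387) = -634225969/387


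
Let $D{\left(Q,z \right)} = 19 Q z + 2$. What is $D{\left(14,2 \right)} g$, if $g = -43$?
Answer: $-22962$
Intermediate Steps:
$D{\left(Q,z \right)} = 2 + 19 Q z$ ($D{\left(Q,z \right)} = 19 Q z + 2 = 2 + 19 Q z$)
$D{\left(14,2 \right)} g = \left(2 + 19 \cdot 14 \cdot 2\right) \left(-43\right) = \left(2 + 532\right) \left(-43\right) = 534 \left(-43\right) = -22962$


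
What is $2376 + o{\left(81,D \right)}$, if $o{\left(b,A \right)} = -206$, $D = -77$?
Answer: $2170$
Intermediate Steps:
$2376 + o{\left(81,D \right)} = 2376 - 206 = 2170$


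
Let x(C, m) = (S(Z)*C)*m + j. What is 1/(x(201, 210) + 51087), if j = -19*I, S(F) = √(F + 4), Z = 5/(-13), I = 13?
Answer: -33046/2506898995 + 4221*√611/5013797990 ≈ 7.6278e-6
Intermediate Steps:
Z = -5/13 (Z = 5*(-1/13) = -5/13 ≈ -0.38462)
S(F) = √(4 + F)
j = -247 (j = -19*13 = -247)
x(C, m) = -247 + C*m*√611/13 (x(C, m) = (√(4 - 5/13)*C)*m - 247 = (√(47/13)*C)*m - 247 = ((√611/13)*C)*m - 247 = (C*√611/13)*m - 247 = C*m*√611/13 - 247 = -247 + C*m*√611/13)
1/(x(201, 210) + 51087) = 1/((-247 + (1/13)*201*210*√611) + 51087) = 1/((-247 + 42210*√611/13) + 51087) = 1/(50840 + 42210*√611/13)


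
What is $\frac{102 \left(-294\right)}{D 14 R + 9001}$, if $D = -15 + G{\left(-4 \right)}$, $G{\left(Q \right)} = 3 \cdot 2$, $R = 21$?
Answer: $- \frac{29988}{6355} \approx -4.7188$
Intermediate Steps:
$G{\left(Q \right)} = 6$
$D = -9$ ($D = -15 + 6 = -9$)
$\frac{102 \left(-294\right)}{D 14 R + 9001} = \frac{102 \left(-294\right)}{\left(-9\right) 14 \cdot 21 + 9001} = - \frac{29988}{\left(-126\right) 21 + 9001} = - \frac{29988}{-2646 + 9001} = - \frac{29988}{6355}$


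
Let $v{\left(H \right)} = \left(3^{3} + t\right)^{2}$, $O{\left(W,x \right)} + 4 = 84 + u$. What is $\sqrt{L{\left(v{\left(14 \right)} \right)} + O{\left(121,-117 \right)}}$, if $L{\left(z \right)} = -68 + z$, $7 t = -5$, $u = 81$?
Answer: $\frac{\sqrt{38413}}{7} \approx 27.999$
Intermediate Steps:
$t = - \frac{5}{7}$ ($t = \frac{1}{7} \left(-5\right) = - \frac{5}{7} \approx -0.71429$)
$O{\left(W,x \right)} = 161$ ($O{\left(W,x \right)} = -4 + \left(84 + 81\right) = -4 + 165 = 161$)
$v{\left(H \right)} = \frac{33856}{49}$ ($v{\left(H \right)} = \left(3^{3} - \frac{5}{7}\right)^{2} = \left(27 - \frac{5}{7}\right)^{2} = \left(\frac{184}{7}\right)^{2} = \frac{33856}{49}$)
$\sqrt{L{\left(v{\left(14 \right)} \right)} + O{\left(121,-117 \right)}} = \sqrt{\left(-68 + \frac{33856}{49}\right) + 161} = \sqrt{\frac{30524}{49} + 161} = \sqrt{\frac{38413}{49}} = \frac{\sqrt{38413}}{7}$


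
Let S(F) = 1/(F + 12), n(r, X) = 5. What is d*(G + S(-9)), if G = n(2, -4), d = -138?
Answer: -736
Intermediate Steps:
G = 5
S(F) = 1/(12 + F)
d*(G + S(-9)) = -138*(5 + 1/(12 - 9)) = -138*(5 + 1/3) = -138*(5 + ⅓) = -138*16/3 = -736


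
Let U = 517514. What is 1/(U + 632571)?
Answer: 1/1150085 ≈ 8.6950e-7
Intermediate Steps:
1/(U + 632571) = 1/(517514 + 632571) = 1/1150085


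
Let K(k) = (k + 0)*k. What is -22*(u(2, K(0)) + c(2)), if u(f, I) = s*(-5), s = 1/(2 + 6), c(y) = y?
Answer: -121/4 ≈ -30.250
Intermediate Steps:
s = ⅛ (s = 1/8 = ⅛ ≈ 0.12500)
K(k) = k² (K(k) = k*k = k²)
u(f, I) = -5/8 (u(f, I) = (⅛)*(-5) = -5/8)
-22*(u(2, K(0)) + c(2)) = -22*(-5/8 + 2) = -22*11/8 = -121/4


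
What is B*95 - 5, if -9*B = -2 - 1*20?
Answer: 2045/9 ≈ 227.22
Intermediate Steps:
B = 22/9 (B = -(-2 - 1*20)/9 = -(-2 - 20)/9 = -⅑*(-22) = 22/9 ≈ 2.4444)
B*95 - 5 = (22/9)*95 - 5 = 2090/9 - 5 = 2045/9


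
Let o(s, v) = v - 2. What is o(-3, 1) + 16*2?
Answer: 31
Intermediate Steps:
o(s, v) = -2 + v
o(-3, 1) + 16*2 = (-2 + 1) + 16*2 = -1 + 32 = 31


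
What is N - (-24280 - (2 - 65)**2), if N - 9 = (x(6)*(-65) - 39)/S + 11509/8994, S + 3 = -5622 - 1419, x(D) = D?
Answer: 298389133285/10558956 ≈ 28259.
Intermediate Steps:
S = -7044 (S = -3 + (-5622 - 1419) = -3 - 7041 = -7044)
N = 109185241/10558956 (N = 9 + ((6*(-65) - 39)/(-7044) + 11509/8994) = 9 + ((-390 - 39)*(-1/7044) + 11509*(1/8994)) = 9 + (-429*(-1/7044) + 11509/8994) = 9 + (143/2348 + 11509/8994) = 9 + 14154637/10558956 = 109185241/10558956 ≈ 10.341)
N - (-24280 - (2 - 65)**2) = 109185241/10558956 - (-24280 - (2 - 65)**2) = 109185241/10558956 - (-24280 - 1*(-63)**2) = 109185241/10558956 - (-24280 - 1*3969) = 109185241/10558956 - (-24280 - 3969) = 109185241/10558956 - 1*(-28249) = 109185241/10558956 + 28249 = 298389133285/10558956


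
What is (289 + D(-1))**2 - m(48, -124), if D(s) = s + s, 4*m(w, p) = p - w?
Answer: 82412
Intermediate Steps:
m(w, p) = -w/4 + p/4 (m(w, p) = (p - w)/4 = -w/4 + p/4)
D(s) = 2*s
(289 + D(-1))**2 - m(48, -124) = (289 + 2*(-1))**2 - (-1/4*48 + (1/4)*(-124)) = (289 - 2)**2 - (-12 - 31) = 287**2 - 1*(-43) = 82369 + 43 = 82412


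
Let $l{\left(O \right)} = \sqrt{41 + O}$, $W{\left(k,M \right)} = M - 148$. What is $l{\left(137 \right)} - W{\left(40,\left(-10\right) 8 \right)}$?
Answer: $228 + \sqrt{178} \approx 241.34$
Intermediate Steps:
$W{\left(k,M \right)} = -148 + M$ ($W{\left(k,M \right)} = M - 148 = -148 + M$)
$l{\left(137 \right)} - W{\left(40,\left(-10\right) 8 \right)} = \sqrt{41 + 137} - \left(-148 - 80\right) = \sqrt{178} - \left(-148 - 80\right) = \sqrt{178} - -228 = \sqrt{178} + 228 = 228 + \sqrt{178}$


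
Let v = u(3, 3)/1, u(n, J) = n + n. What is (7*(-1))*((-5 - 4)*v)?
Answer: 378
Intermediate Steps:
u(n, J) = 2*n
v = 6 (v = (2*3)/1 = 6*1 = 6)
(7*(-1))*((-5 - 4)*v) = (7*(-1))*((-5 - 4)*6) = -(-63)*6 = -7*(-54) = 378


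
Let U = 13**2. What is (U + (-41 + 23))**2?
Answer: 22801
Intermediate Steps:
U = 169
(U + (-41 + 23))**2 = (169 + (-41 + 23))**2 = (169 - 18)**2 = 151**2 = 22801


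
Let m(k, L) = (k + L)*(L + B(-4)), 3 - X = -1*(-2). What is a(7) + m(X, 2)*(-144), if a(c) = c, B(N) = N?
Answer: 871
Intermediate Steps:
X = 1 (X = 3 - (-1)*(-2) = 3 - 1*2 = 3 - 2 = 1)
m(k, L) = (-4 + L)*(L + k) (m(k, L) = (k + L)*(L - 4) = (L + k)*(-4 + L) = (-4 + L)*(L + k))
a(7) + m(X, 2)*(-144) = 7 + (2² - 4*2 - 4*1 + 2*1)*(-144) = 7 + (4 - 8 - 4 + 2)*(-144) = 7 - 6*(-144) = 7 + 864 = 871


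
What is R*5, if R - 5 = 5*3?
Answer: 100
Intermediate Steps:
R = 20 (R = 5 + 5*3 = 5 + 15 = 20)
R*5 = 20*5 = 100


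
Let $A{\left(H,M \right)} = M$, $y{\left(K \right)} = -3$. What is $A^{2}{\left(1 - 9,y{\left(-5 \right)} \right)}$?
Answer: $9$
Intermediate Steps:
$A^{2}{\left(1 - 9,y{\left(-5 \right)} \right)} = \left(-3\right)^{2} = 9$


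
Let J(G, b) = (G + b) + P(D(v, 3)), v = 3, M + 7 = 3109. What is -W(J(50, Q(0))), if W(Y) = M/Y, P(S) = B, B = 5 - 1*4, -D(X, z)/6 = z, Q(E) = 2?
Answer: -3102/53 ≈ -58.528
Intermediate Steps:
M = 3102 (M = -7 + 3109 = 3102)
D(X, z) = -6*z
B = 1 (B = 5 - 4 = 1)
P(S) = 1
J(G, b) = 1 + G + b (J(G, b) = (G + b) + 1 = 1 + G + b)
W(Y) = 3102/Y
-W(J(50, Q(0))) = -3102/(1 + 50 + 2) = -3102/53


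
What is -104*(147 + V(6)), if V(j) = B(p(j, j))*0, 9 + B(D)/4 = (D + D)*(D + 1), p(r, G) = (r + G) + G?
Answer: -15288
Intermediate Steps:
p(r, G) = r + 2*G (p(r, G) = (G + r) + G = r + 2*G)
B(D) = -36 + 8*D*(1 + D) (B(D) = -36 + 4*((D + D)*(D + 1)) = -36 + 4*((2*D)*(1 + D)) = -36 + 4*(2*D*(1 + D)) = -36 + 8*D*(1 + D))
V(j) = 0 (V(j) = (-36 + 8*(j + 2*j) + 8*(j + 2*j)**2)*0 = (-36 + 8*(3*j) + 8*(3*j)**2)*0 = (-36 + 24*j + 8*(9*j**2))*0 = (-36 + 24*j + 72*j**2)*0 = 0)
-104*(147 + V(6)) = -104*(147 + 0) = -104*147 = -15288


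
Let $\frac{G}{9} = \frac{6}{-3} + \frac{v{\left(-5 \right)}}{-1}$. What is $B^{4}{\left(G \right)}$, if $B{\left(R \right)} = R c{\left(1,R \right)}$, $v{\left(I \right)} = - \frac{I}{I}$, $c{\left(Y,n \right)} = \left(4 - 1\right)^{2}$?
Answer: $43046721$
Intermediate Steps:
$c{\left(Y,n \right)} = 9$ ($c{\left(Y,n \right)} = 3^{2} = 9$)
$v{\left(I \right)} = -1$ ($v{\left(I \right)} = \left(-1\right) 1 = -1$)
$G = -9$ ($G = 9 \left(\frac{6}{-3} - \frac{1}{-1}\right) = 9 \left(6 \left(- \frac{1}{3}\right) - -1\right) = 9 \left(-2 + 1\right) = 9 \left(-1\right) = -9$)
$B{\left(R \right)} = 9 R$ ($B{\left(R \right)} = R 9 = 9 R$)
$B^{4}{\left(G \right)} = \left(9 \left(-9\right)\right)^{4} = \left(-81\right)^{4} = 43046721$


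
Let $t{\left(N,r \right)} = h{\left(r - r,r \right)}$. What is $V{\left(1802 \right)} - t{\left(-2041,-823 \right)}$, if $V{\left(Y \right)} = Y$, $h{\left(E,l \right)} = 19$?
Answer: $1783$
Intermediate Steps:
$t{\left(N,r \right)} = 19$
$V{\left(1802 \right)} - t{\left(-2041,-823 \right)} = 1802 - 19 = 1783$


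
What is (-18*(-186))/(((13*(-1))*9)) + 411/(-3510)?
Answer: -33617/1170 ≈ -28.732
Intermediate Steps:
(-18*(-186))/(((13*(-1))*9)) + 411/(-3510) = 3348/((-13*9)) + 411*(-1/3510) = 3348/(-117) - 137/1170 = 3348*(-1/117) - 137/1170 = -372/13 - 137/1170 = -33617/1170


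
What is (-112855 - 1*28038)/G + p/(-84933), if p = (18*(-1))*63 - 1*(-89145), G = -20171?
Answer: 1132355032/190353727 ≈ 5.9487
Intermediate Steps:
p = 88011 (p = -18*63 + 89145 = -1134 + 89145 = 88011)
(-112855 - 1*28038)/G + p/(-84933) = (-112855 - 1*28038)/(-20171) + 88011/(-84933) = (-112855 - 28038)*(-1/20171) + 88011*(-1/84933) = -140893*(-1/20171) - 9779/9437 = 140893/20171 - 9779/9437 = 1132355032/190353727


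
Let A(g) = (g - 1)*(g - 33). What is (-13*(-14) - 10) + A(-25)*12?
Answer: 18268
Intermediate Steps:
A(g) = (-1 + g)*(-33 + g)
(-13*(-14) - 10) + A(-25)*12 = (-13*(-14) - 10) + (33 + (-25)² - 34*(-25))*12 = (182 - 10) + (33 + 625 + 850)*12 = 172 + 1508*12 = 172 + 18096 = 18268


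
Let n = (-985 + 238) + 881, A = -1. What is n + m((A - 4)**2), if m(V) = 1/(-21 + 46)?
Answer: 3351/25 ≈ 134.04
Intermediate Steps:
m(V) = 1/25
n = 134 (n = -747 + 881 = 134)
n + m((A - 4)**2) = 134 + 1/25 = 3351/25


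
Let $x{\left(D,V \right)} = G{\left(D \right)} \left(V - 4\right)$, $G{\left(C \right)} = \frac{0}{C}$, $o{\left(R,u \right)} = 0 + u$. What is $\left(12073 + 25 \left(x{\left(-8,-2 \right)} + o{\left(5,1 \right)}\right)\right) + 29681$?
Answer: $41779$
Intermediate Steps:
$o{\left(R,u \right)} = u$
$G{\left(C \right)} = 0$
$x{\left(D,V \right)} = 0$ ($x{\left(D,V \right)} = 0 \left(V - 4\right) = 0 \left(-4 + V\right) = 0$)
$\left(12073 + 25 \left(x{\left(-8,-2 \right)} + o{\left(5,1 \right)}\right)\right) + 29681 = \left(12073 + 25 \left(0 + 1\right)\right) + 29681 = \left(12073 + 25 \cdot 1\right) + 29681 = \left(12073 + 25\right) + 29681 = 12098 + 29681 = 41779$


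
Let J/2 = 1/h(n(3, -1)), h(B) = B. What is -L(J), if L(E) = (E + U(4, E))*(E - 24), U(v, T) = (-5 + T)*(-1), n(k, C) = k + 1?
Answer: 235/2 ≈ 117.50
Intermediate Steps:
n(k, C) = 1 + k
U(v, T) = 5 - T
J = ½ (J = 2/(1 + 3) = 2/4 = 2*(¼) = ½ ≈ 0.50000)
L(E) = -120 + 5*E (L(E) = (E + (5 - E))*(E - 24) = 5*(-24 + E) = -120 + 5*E)
-L(J) = -(-120 + 5*(½)) = -(-120 + 5/2) = -1*(-235/2) = 235/2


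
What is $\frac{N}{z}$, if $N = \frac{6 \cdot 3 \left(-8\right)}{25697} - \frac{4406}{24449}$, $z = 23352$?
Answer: $- \frac{58370819}{7335633267228} \approx -7.9572 \cdot 10^{-6}$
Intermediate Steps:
$N = - \frac{116741638}{628265953}$ ($N = 18 \left(-8\right) \frac{1}{25697} - \frac{4406}{24449} = \left(-144\right) \frac{1}{25697} - \frac{4406}{24449} = - \frac{144}{25697} - \frac{4406}{24449} = - \frac{116741638}{628265953} \approx -0.18582$)
$\frac{N}{z} = - \frac{116741638}{628265953 \cdot 23352} = \left(- \frac{116741638}{628265953}\right) \frac{1}{23352} = - \frac{58370819}{7335633267228}$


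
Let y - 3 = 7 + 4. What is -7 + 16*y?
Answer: 217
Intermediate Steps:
y = 14 (y = 3 + (7 + 4) = 3 + 11 = 14)
-7 + 16*y = -7 + 16*14 = -7 + 224 = 217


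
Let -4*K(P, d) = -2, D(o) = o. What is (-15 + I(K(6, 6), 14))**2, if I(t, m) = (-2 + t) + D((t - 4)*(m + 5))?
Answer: 6889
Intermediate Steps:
K(P, d) = 1/2 (K(P, d) = -1/4*(-2) = 1/2)
I(t, m) = -2 + t + (-4 + t)*(5 + m) (I(t, m) = (-2 + t) + (t - 4)*(m + 5) = (-2 + t) + (-4 + t)*(5 + m) = -2 + t + (-4 + t)*(5 + m))
(-15 + I(K(6, 6), 14))**2 = (-15 + (-22 - 4*14 + 6*(1/2) + 14*(1/2)))**2 = (-15 + (-22 - 56 + 3 + 7))**2 = (-15 - 68)**2 = (-83)**2 = 6889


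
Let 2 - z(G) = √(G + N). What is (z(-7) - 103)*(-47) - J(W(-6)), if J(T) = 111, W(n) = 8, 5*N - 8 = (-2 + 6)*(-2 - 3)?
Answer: 4636 + 47*I*√235/5 ≈ 4636.0 + 144.1*I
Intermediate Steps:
N = -12/5 (N = 8/5 + ((-2 + 6)*(-2 - 3))/5 = 8/5 + (4*(-5))/5 = 8/5 + (⅕)*(-20) = 8/5 - 4 = -12/5 ≈ -2.4000)
z(G) = 2 - √(-12/5 + G) (z(G) = 2 - √(G - 12/5) = 2 - √(-12/5 + G))
(z(-7) - 103)*(-47) - J(W(-6)) = ((2 - √(-60 + 25*(-7))/5) - 103)*(-47) - 1*111 = ((2 - √(-60 - 175)/5) - 103)*(-47) - 111 = ((2 - I*√235/5) - 103)*(-47) - 111 = (-101 - I*√235/5)*(-47) - 111 = (4747 + 47*I*√235/5) - 111 = 4636 + 47*I*√235/5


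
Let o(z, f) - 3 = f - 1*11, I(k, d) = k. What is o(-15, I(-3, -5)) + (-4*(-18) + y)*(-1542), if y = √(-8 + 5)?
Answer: -111035 - 1542*I*√3 ≈ -1.1104e+5 - 2670.8*I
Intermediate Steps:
o(z, f) = -8 + f (o(z, f) = 3 + (f - 1*11) = 3 + (f - 11) = 3 + (-11 + f) = -8 + f)
y = I*√3 (y = √(-3) = I*√3 ≈ 1.732*I)
o(-15, I(-3, -5)) + (-4*(-18) + y)*(-1542) = (-8 - 3) + (-4*(-18) + I*√3)*(-1542) = -11 + (72 + I*√3)*(-1542) = -11 + (-111024 - 1542*I*√3) = -111035 - 1542*I*√3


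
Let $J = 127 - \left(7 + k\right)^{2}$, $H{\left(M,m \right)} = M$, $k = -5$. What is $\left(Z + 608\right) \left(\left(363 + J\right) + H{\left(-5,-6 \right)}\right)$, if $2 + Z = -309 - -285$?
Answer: $279942$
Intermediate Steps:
$J = 123$ ($J = 127 - \left(7 - 5\right)^{2} = 127 - 2^{2} = 127 - 4 = 123$)
$Z = -26$ ($Z = -2 - 24 = -26$)
$\left(Z + 608\right) \left(\left(363 + J\right) + H{\left(-5,-6 \right)}\right) = \left(-26 + 608\right) \left(\left(363 + 123\right) - 5\right) = 582 \left(486 - 5\right) = 582 \cdot 481 = 279942$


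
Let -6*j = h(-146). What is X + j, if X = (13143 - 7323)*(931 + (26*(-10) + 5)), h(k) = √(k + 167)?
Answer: 3934320 - √21/6 ≈ 3.9343e+6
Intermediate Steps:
h(k) = √(167 + k)
X = 3934320 (X = 5820*(931 + (-260 + 5)) = 5820*(931 - 255) = 5820*676 = 3934320)
j = -√21/6 (j = -√(167 - 146)/6 = -√21/6 ≈ -0.76376)
X + j = 3934320 - √21/6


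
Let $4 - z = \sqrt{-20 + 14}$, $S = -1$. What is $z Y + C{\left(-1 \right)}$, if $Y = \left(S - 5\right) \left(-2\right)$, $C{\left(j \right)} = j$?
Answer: $47 - 12 i \sqrt{6} \approx 47.0 - 29.394 i$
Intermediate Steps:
$z = 4 - i \sqrt{6}$ ($z = 4 - \sqrt{-20 + 14} = 4 - \sqrt{-6} = 4 - i \sqrt{6} \approx 4.0 - 2.4495 i$)
$Y = 12$ ($Y = \left(-1 - 5\right) \left(-2\right) = \left(-6\right) \left(-2\right) = 12$)
$z Y + C{\left(-1 \right)} = \left(4 - i \sqrt{6}\right) 12 - 1 = \left(48 - 12 i \sqrt{6}\right) - 1 = 47 - 12 i \sqrt{6}$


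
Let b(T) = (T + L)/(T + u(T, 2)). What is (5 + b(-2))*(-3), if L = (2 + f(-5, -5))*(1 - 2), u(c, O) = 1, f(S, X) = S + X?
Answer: 3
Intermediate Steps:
L = 8 (L = (2 + (-5 - 5))*(1 - 2) = (2 - 10)*(-1) = -8*(-1) = 8)
b(T) = (8 + T)/(1 + T) (b(T) = (T + 8)/(T + 1) = (8 + T)/(1 + T))
(5 + b(-2))*(-3) = (5 + (8 - 2)/(1 - 2))*(-3) = (5 + 6/(-1))*(-3) = (5 - 1*6)*(-3) = (5 - 6)*(-3) = -1*(-3) = 3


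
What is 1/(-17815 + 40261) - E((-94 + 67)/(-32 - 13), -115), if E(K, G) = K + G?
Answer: 12839117/112230 ≈ 114.40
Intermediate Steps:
E(K, G) = G + K
1/(-17815 + 40261) - E((-94 + 67)/(-32 - 13), -115) = 1/(-17815 + 40261) - (-115 + (-94 + 67)/(-32 - 13)) = 1/22446 - (-115 - 27/(-45)) = 1/22446 - (-115 - 27*(-1/45)) = 1/22446 - (-115 + ⅗) = 1/22446 - 1*(-572/5) = 1/22446 + 572/5 = 12839117/112230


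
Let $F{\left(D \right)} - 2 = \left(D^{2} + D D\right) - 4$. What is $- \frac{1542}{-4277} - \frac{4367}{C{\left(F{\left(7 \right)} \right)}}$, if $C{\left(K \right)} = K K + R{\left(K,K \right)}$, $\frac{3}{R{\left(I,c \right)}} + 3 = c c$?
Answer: $- \frac{1959555305}{17292727907} \approx -0.11332$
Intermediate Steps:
$R{\left(I,c \right)} = \frac{3}{-3 + c^{2}}$ ($R{\left(I,c \right)} = \frac{3}{-3 + c c} = \frac{3}{-3 + c^{2}}$)
$F{\left(D \right)} = -2 + 2 D^{2}$ ($F{\left(D \right)} = 2 - \left(4 - D^{2} - D D\right) = 2 + \left(\left(D^{2} + D^{2}\right) - 4\right) = 2 + \left(2 D^{2} - 4\right) = 2 + \left(-4 + 2 D^{2}\right) = -2 + 2 D^{2}$)
$C{\left(K \right)} = K^{2} + \frac{3}{-3 + K^{2}}$ ($C{\left(K \right)} = K K + \frac{3}{-3 + K^{2}} = K^{2} + \frac{3}{-3 + K^{2}}$)
$- \frac{1542}{-4277} - \frac{4367}{C{\left(F{\left(7 \right)} \right)}} = - \frac{1542}{-4277} - \frac{4367}{\frac{1}{-3 + \left(-2 + 2 \cdot 7^{2}\right)^{2}} \left(3 + \left(-2 + 2 \cdot 7^{2}\right)^{2} \left(-3 + \left(-2 + 2 \cdot 7^{2}\right)^{2}\right)\right)} = \left(-1542\right) \left(- \frac{1}{4277}\right) - \frac{4367}{\frac{1}{-3 + \left(-2 + 2 \cdot 49\right)^{2}} \left(3 + \left(-2 + 2 \cdot 49\right)^{2} \left(-3 + \left(-2 + 2 \cdot 49\right)^{2}\right)\right)} = \frac{1542}{4277} - \frac{4367}{\frac{1}{-3 + \left(-2 + 98\right)^{2}} \left(3 + \left(-2 + 98\right)^{2} \left(-3 + \left(-2 + 98\right)^{2}\right)\right)} = \frac{1542}{4277} - \frac{4367}{\frac{1}{-3 + 96^{2}} \left(3 + 96^{2} \left(-3 + 96^{2}\right)\right)} = \frac{1542}{4277} - \frac{4367}{\frac{1}{-3 + 9216} \left(3 + 9216 \left(-3 + 9216\right)\right)} = \frac{1542}{4277} - \frac{4367}{\frac{1}{9213} \left(3 + 9216 \cdot 9213\right)} = \frac{1542}{4277} - \frac{4367}{\frac{1}{9213} \left(3 + 84907008\right)} = \frac{1542}{4277} - \frac{4367}{\frac{1}{9213} \cdot 84907011} = \frac{1542}{4277} - \frac{4367}{\frac{28302337}{3071}} = \frac{1542}{4277} - \frac{13411057}{28302337} = - \frac{1959555305}{17292727907}$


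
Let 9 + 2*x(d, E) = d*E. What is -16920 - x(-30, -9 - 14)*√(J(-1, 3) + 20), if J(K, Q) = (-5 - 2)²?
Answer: -16920 - 681*√69/2 ≈ -19748.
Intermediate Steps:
J(K, Q) = 49 (J(K, Q) = (-7)² = 49)
x(d, E) = -9/2 + E*d/2 (x(d, E) = -9/2 + (d*E)/2 = -9/2 + (E*d)/2 = -9/2 + E*d/2)
-16920 - x(-30, -9 - 14)*√(J(-1, 3) + 20) = -16920 - (-9/2 + (½)*(-9 - 14)*(-30))*√(49 + 20) = -16920 - (-9/2 + (½)*(-23)*(-30))*√69 = -16920 - (-9/2 + 345)*√69 = -16920 - 681*√69/2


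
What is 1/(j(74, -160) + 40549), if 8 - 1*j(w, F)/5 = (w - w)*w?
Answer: 1/40589 ≈ 2.4637e-5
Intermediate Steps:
j(w, F) = 40 (j(w, F) = 40 - 5*(w - w)*w = 40 - 0*w = 40 - 5*0 = 40 + 0 = 40)
1/(j(74, -160) + 40549) = 1/(40 + 40549) = 1/40589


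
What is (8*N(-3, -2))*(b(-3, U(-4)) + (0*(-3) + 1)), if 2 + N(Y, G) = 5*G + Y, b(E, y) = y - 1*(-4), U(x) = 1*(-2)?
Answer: -360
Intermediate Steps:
U(x) = -2
b(E, y) = 4 + y (b(E, y) = y + 4 = 4 + y)
N(Y, G) = -2 + Y + 5*G (N(Y, G) = -2 + (5*G + Y) = -2 + (Y + 5*G) = -2 + Y + 5*G)
(8*N(-3, -2))*(b(-3, U(-4)) + (0*(-3) + 1)) = (8*(-2 - 3 + 5*(-2)))*((4 - 2) + (0*(-3) + 1)) = (8*(-2 - 3 - 10))*(2 + (0 + 1)) = (8*(-15))*(2 + 1) = -120*3 = -360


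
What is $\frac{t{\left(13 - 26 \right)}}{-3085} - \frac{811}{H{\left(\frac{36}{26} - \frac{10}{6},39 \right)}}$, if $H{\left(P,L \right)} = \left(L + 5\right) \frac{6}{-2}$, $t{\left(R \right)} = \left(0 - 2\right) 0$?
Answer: $\frac{811}{132} \approx 6.1439$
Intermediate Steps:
$t{\left(R \right)} = 0$ ($t{\left(R \right)} = \left(-2\right) 0 = 0$)
$H{\left(P,L \right)} = -15 - 3 L$ ($H{\left(P,L \right)} = \left(5 + L\right) 6 \left(- \frac{1}{2}\right) = \left(5 + L\right) \left(-3\right) = -15 - 3 L$)
$\frac{t{\left(13 - 26 \right)}}{-3085} - \frac{811}{H{\left(\frac{36}{26} - \frac{10}{6},39 \right)}} = \frac{0}{-3085} - \frac{811}{-15 - 117} = 0 \left(- \frac{1}{3085}\right) - \frac{811}{-15 - 117} = 0 - \frac{811}{-132} = 0 - - \frac{811}{132} = 0 + \frac{811}{132} = \frac{811}{132}$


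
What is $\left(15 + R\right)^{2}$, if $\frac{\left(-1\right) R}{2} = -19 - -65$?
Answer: $5929$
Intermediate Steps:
$R = -92$ ($R = - 2 \left(-19 - -65\right) = - 2 \left(-19 + 65\right) = \left(-2\right) 46 = -92$)
$\left(15 + R\right)^{2} = \left(15 - 92\right)^{2} = \left(-77\right)^{2} = 5929$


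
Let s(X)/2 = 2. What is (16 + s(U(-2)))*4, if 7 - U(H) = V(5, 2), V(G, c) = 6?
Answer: 80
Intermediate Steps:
U(H) = 1 (U(H) = 7 - 1*6 = 7 - 6 = 1)
s(X) = 4 (s(X) = 2*2 = 4)
(16 + s(U(-2)))*4 = (16 + 4)*4 = 20*4 = 80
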